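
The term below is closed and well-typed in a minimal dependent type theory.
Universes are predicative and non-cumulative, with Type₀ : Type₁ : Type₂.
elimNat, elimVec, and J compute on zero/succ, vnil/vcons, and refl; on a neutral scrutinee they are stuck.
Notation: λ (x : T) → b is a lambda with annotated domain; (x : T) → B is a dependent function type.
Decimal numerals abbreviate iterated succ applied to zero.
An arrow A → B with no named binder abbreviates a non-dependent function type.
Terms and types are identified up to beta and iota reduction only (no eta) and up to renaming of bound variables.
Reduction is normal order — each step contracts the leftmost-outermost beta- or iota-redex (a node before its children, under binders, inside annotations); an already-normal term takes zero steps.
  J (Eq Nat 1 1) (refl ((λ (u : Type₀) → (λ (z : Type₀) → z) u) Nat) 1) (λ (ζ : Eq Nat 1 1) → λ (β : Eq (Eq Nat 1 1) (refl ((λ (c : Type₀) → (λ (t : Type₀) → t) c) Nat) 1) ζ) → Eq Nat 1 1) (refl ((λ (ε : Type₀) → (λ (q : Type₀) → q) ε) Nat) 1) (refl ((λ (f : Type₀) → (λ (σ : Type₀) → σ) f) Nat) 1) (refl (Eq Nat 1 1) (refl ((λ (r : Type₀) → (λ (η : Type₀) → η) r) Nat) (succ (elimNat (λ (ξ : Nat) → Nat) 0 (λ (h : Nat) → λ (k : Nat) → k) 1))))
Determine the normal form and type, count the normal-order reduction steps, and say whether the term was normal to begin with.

normal form:
  refl Nat 1
the term's type:
  Eq Nat 1 1
normal-order step count: 3
started in normal form: no
first contracted redex: a J iota-redex


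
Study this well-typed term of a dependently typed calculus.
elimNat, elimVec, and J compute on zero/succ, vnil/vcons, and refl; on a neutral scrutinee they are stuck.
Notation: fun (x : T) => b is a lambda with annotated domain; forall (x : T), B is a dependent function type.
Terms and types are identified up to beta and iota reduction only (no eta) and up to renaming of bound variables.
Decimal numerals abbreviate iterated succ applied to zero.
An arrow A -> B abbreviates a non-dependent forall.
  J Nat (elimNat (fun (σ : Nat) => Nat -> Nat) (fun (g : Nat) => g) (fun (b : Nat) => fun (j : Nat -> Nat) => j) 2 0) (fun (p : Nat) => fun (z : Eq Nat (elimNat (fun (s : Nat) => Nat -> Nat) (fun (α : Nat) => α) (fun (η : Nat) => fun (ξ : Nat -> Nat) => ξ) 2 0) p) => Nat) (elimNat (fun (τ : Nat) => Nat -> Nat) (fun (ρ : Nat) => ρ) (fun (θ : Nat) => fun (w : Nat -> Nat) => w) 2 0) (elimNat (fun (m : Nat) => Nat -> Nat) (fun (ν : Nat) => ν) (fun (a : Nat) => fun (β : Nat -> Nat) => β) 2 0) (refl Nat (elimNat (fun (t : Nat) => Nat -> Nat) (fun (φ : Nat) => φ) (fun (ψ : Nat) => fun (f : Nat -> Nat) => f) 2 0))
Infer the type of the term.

inferred type:
  Nat


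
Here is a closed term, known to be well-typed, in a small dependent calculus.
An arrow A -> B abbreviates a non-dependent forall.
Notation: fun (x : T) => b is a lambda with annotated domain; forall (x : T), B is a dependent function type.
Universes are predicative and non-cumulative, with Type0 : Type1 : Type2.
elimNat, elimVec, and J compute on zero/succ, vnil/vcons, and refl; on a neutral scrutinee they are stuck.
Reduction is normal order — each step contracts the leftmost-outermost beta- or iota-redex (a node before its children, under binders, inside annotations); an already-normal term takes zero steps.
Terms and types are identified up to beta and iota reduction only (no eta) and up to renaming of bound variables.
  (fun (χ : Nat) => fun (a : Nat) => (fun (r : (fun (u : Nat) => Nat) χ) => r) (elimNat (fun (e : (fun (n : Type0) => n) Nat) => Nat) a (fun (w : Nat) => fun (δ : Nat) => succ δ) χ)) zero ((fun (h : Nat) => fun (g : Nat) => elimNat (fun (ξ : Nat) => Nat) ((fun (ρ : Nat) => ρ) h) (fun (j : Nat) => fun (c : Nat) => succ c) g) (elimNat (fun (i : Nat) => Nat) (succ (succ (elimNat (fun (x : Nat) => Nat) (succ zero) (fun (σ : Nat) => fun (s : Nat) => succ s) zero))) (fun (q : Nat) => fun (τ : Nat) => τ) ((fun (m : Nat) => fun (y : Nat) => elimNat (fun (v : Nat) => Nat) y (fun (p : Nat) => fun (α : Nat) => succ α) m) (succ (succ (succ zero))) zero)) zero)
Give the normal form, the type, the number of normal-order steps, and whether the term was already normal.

normal form:
  succ (succ (succ zero))
inferred type:
  Nat
normal-order step count: 31
started in normal form: no
first redex: a beta-redex


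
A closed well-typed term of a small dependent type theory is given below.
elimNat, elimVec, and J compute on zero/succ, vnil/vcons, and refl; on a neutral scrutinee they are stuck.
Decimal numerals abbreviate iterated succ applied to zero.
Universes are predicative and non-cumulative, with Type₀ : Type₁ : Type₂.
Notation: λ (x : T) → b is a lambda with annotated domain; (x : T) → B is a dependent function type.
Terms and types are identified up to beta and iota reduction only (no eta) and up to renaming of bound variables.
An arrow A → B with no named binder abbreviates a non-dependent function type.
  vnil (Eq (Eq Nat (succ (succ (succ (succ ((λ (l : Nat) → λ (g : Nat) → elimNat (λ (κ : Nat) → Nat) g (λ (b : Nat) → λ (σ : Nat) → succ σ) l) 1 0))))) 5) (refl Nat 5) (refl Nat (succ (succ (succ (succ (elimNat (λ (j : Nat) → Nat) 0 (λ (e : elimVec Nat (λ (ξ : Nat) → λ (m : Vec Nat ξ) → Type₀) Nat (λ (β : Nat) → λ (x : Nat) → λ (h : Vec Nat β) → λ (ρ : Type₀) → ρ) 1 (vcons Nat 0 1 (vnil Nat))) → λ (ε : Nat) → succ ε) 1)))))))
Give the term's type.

type:
  Vec (Eq (Eq Nat 5 5) (refl Nat 5) (refl Nat 5)) 0


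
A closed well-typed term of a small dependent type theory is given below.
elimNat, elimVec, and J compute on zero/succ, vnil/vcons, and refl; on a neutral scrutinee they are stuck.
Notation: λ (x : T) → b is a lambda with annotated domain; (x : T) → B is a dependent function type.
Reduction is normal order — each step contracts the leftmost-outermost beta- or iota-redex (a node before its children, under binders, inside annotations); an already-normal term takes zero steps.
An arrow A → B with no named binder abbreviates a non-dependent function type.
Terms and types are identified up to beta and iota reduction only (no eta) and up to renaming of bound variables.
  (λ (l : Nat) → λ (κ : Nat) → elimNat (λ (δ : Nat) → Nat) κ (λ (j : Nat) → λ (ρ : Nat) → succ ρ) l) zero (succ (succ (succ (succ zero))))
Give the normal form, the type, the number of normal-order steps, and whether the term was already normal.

normal form:
  succ (succ (succ (succ zero)))
the term's type:
  Nat
normal-order step count: 3
already normal: no
first contracted redex: a beta-redex


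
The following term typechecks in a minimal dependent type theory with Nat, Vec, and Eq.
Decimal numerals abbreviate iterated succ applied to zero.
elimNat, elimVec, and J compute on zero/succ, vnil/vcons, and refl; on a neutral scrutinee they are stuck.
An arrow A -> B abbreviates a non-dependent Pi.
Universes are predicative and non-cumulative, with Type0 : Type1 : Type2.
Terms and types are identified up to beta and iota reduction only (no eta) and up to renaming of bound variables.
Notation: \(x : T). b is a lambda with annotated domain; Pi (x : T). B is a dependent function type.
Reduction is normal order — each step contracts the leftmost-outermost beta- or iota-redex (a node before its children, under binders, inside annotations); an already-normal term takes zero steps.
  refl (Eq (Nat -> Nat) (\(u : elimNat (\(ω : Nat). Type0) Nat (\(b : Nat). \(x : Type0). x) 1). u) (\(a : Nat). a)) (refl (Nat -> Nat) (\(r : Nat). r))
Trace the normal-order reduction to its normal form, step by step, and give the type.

normal-order reduction:
  refl (Eq (Nat -> Nat) (\(u : elimNat (\(ω : Nat). Type0) Nat (\(b : Nat). \(x : Type0). x) 1). u) (\(a : Nat). a)) (refl (Nat -> Nat) (\(r : Nat). r))
  ~> refl (Eq (Nat -> Nat) (\(u : (\(ω : Nat). \(b : Type0). b) 0 (elimNat (\(x : Nat). Type0) Nat (\(a : Nat). \(r : Type0). r) 0)). u) (\(ζ : Nat). ζ)) (refl (Nat -> Nat) (\(α : Nat). α))
  ~> refl (Eq (Nat -> Nat) (\(u : (\(ω : Type0). ω) (elimNat (\(b : Nat). Type0) Nat (\(x : Nat). \(a : Type0). a) 0)). u) (\(r : Nat). r)) (refl (Nat -> Nat) (\(ζ : Nat). ζ))
  ~> refl (Eq (Nat -> Nat) (\(u : elimNat (\(ω : Nat). Type0) Nat (\(b : Nat). \(x : Type0). x) 0). u) (\(a : Nat). a)) (refl (Nat -> Nat) (\(r : Nat). r))
  ~> refl (Eq (Nat -> Nat) (\(u : Nat). u) (\(ω : Nat). ω)) (refl (Nat -> Nat) (\(b : Nat). b))
type:
  Eq (Eq (Nat -> Nat) (\(u : Nat). u) (\(ω : Nat). ω)) (refl (Nat -> Nat) (\(b : Nat). b)) (refl (Nat -> Nat) (\(x : Nat). x))


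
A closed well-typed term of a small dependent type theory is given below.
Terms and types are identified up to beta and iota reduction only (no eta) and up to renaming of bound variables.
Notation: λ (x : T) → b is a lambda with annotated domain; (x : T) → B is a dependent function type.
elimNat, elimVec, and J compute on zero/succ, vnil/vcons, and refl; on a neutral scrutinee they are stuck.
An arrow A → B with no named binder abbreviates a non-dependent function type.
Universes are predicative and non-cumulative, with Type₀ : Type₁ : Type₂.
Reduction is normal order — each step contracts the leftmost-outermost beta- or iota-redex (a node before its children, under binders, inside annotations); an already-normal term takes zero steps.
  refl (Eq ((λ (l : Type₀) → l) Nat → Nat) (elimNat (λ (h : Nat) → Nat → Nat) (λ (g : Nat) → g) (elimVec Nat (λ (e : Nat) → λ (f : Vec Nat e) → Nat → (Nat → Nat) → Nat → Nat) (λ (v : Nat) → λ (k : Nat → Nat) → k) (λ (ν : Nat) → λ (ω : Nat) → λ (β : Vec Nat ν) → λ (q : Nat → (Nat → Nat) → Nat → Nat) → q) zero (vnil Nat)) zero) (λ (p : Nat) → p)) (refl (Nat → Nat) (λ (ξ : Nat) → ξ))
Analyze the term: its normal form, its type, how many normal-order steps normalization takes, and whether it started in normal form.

reduced normal form:
  refl (Eq (Nat → Nat) (λ (l : Nat) → l) (λ (h : Nat) → h)) (refl (Nat → Nat) (λ (g : Nat) → g))
type:
  Eq (Eq (Nat → Nat) (λ (l : Nat) → l) (λ (h : Nat) → h)) (refl (Nat → Nat) (λ (g : Nat) → g)) (refl (Nat → Nat) (λ (e : Nat) → e))
steps to reach normal form (normal order): 2
term was already normal: no
first contracted redex: a beta-redex


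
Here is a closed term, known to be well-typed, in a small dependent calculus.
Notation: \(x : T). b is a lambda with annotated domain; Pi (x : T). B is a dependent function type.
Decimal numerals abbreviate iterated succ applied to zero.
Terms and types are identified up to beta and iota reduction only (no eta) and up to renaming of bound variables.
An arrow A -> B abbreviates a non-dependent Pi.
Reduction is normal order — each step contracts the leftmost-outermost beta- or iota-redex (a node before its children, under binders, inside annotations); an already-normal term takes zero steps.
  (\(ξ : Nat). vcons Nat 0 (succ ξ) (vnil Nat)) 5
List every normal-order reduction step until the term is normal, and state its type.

reduction (normal order):
  (\(ξ : Nat). vcons Nat 0 (succ ξ) (vnil Nat)) 5
  ~> vcons Nat 0 6 (vnil Nat)
type:
  Vec Nat 1


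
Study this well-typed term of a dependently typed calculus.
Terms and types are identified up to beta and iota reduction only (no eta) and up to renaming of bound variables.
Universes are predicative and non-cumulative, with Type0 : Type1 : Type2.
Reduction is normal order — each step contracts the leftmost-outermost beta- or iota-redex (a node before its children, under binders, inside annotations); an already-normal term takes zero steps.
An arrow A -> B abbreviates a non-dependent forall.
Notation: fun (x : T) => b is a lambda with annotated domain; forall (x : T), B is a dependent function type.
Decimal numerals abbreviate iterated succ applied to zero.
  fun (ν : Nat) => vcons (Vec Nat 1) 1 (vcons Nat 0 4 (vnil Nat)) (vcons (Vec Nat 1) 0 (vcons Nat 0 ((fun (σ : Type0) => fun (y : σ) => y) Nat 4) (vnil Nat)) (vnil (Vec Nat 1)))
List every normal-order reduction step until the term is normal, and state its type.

normal-order reduction sequence:
  fun (ν : Nat) => vcons (Vec Nat 1) 1 (vcons Nat 0 4 (vnil Nat)) (vcons (Vec Nat 1) 0 (vcons Nat 0 ((fun (σ : Type0) => fun (y : σ) => y) Nat 4) (vnil Nat)) (vnil (Vec Nat 1)))
  ~> fun (ν : Nat) => vcons (Vec Nat 1) 1 (vcons Nat 0 4 (vnil Nat)) (vcons (Vec Nat 1) 0 (vcons Nat 0 ((fun (σ : Nat) => σ) 4) (vnil Nat)) (vnil (Vec Nat 1)))
  ~> fun (ν : Nat) => vcons (Vec Nat 1) 1 (vcons Nat 0 4 (vnil Nat)) (vcons (Vec Nat 1) 0 (vcons Nat 0 4 (vnil Nat)) (vnil (Vec Nat 1)))
inferred type:
  Nat -> Vec (Vec Nat 1) 2


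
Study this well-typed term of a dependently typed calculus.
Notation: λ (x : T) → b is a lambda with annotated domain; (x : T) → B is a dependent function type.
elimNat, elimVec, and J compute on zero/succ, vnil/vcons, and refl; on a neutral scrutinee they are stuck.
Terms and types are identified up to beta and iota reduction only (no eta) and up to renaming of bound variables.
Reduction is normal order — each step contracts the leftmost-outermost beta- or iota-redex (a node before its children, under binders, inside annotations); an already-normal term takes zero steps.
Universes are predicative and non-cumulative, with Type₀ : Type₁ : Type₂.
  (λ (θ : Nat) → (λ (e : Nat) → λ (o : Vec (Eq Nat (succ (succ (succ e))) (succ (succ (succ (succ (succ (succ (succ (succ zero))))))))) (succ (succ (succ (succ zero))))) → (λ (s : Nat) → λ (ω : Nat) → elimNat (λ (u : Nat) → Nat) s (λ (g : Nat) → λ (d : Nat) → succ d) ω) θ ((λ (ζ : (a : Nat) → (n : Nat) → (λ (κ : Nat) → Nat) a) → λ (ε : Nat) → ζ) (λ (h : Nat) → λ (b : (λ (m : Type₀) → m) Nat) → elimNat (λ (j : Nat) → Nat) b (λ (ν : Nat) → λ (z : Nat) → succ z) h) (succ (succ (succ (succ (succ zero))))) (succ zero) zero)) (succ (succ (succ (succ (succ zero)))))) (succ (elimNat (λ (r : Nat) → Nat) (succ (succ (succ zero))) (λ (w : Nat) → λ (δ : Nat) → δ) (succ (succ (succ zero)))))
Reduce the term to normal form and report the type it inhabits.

reduced normal form:
  λ (θ : Vec (Eq Nat (succ (succ (succ (succ (succ (succ (succ (succ zero)))))))) (succ (succ (succ (succ (succ (succ (succ (succ zero))))))))) (succ (succ (succ (succ zero))))) → succ (succ (succ (succ (succ zero))))
type:
  (θ : Vec (Eq Nat (succ (succ (succ (succ (succ (succ (succ (succ zero)))))))) (succ (succ (succ (succ (succ (succ (succ (succ zero))))))))) (succ (succ (succ (succ zero))))) → Nat
observation: 26 normal-order steps normalize the term, beginning with a beta-redex.


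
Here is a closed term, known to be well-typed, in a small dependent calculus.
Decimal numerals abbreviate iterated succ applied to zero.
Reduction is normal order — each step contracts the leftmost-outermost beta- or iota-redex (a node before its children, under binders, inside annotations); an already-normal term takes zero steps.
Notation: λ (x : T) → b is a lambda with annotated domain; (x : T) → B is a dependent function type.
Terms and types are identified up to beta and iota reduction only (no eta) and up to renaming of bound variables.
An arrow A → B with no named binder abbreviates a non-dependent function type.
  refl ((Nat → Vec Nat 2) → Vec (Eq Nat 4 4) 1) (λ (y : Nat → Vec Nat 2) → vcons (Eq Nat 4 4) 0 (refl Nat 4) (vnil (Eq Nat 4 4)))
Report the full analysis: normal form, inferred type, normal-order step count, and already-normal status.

normal form:
  refl ((Nat → Vec Nat 2) → Vec (Eq Nat 4 4) 1) (λ (y : Nat → Vec Nat 2) → vcons (Eq Nat 4 4) 0 (refl Nat 4) (vnil (Eq Nat 4 4)))
the term's type:
  Eq ((Nat → Vec Nat 2) → Vec (Eq Nat 4 4) 1) (λ (y : Nat → Vec Nat 2) → vcons (Eq Nat 4 4) 0 (refl Nat 4) (vnil (Eq Nat 4 4))) (λ (ψ : Nat → Vec Nat 2) → vcons (Eq Nat 4 4) 0 (refl Nat 4) (vnil (Eq Nat 4 4)))
reduction steps (normal order): 0
started in normal form: yes


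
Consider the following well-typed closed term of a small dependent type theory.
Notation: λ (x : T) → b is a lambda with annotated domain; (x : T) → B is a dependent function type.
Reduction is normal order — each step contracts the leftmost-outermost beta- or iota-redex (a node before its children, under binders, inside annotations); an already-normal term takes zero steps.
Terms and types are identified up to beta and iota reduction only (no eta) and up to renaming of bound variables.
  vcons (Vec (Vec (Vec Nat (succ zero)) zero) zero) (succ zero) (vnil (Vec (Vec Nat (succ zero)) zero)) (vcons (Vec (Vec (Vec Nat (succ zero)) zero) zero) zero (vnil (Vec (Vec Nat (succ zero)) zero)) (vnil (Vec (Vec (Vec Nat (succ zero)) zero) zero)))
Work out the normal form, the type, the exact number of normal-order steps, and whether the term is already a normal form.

normal form:
  vcons (Vec (Vec (Vec Nat (succ zero)) zero) zero) (succ zero) (vnil (Vec (Vec Nat (succ zero)) zero)) (vcons (Vec (Vec (Vec Nat (succ zero)) zero) zero) zero (vnil (Vec (Vec Nat (succ zero)) zero)) (vnil (Vec (Vec (Vec Nat (succ zero)) zero) zero)))
the term's type:
  Vec (Vec (Vec (Vec Nat (succ zero)) zero) zero) (succ (succ zero))
reduction steps (normal order): 0
started in normal form: yes


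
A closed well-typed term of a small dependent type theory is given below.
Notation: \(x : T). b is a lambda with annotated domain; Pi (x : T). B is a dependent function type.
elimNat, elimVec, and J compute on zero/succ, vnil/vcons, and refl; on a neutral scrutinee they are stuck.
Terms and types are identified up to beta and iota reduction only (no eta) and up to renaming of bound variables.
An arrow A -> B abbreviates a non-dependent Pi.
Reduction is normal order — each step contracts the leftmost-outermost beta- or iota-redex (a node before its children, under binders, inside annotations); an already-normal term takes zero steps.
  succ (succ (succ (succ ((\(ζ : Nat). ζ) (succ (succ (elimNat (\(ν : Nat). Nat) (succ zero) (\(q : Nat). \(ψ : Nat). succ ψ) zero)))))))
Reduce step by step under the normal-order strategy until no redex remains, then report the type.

reduction (normal order):
  succ (succ (succ (succ ((\(ζ : Nat). ζ) (succ (succ (elimNat (\(ν : Nat). Nat) (succ zero) (\(q : Nat). \(ψ : Nat). succ ψ) zero)))))))
  ~> succ (succ (succ (succ (succ (succ (elimNat (\(ζ : Nat). Nat) (succ zero) (\(ν : Nat). \(q : Nat). succ q) zero))))))
  ~> succ (succ (succ (succ (succ (succ (succ zero))))))
inferred type:
  Nat


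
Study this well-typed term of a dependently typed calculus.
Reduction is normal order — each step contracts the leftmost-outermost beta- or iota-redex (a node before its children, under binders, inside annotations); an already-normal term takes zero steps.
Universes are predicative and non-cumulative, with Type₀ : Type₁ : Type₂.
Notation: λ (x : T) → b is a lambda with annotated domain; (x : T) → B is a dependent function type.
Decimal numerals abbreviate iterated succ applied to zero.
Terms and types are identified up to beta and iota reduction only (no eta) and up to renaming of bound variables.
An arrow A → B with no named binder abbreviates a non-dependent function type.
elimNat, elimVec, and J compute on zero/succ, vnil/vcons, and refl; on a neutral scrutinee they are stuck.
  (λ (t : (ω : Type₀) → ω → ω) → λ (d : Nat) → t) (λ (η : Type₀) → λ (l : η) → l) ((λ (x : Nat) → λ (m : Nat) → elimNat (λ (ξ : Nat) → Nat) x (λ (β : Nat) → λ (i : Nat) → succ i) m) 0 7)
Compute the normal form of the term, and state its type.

resulting normal form:
  λ (t : Type₀) → λ (ω : t) → ω
the term's type:
  (t : Type₀) → t → t
observation: 2 normal-order steps normalize the term, beginning with a beta-redex.


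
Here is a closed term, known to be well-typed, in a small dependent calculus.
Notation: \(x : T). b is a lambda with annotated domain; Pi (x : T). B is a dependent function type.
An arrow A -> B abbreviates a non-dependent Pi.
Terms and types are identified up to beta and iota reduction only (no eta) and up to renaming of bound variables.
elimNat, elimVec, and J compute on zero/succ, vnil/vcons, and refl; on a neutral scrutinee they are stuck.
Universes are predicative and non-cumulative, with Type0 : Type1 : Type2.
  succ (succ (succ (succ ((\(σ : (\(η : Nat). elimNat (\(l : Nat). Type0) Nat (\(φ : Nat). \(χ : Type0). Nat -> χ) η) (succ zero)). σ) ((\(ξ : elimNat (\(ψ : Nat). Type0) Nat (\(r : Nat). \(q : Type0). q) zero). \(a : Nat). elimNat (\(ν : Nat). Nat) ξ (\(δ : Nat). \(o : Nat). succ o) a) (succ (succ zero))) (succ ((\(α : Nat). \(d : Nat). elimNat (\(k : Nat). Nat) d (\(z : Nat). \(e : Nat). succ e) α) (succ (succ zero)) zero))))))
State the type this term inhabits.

type:
  Nat


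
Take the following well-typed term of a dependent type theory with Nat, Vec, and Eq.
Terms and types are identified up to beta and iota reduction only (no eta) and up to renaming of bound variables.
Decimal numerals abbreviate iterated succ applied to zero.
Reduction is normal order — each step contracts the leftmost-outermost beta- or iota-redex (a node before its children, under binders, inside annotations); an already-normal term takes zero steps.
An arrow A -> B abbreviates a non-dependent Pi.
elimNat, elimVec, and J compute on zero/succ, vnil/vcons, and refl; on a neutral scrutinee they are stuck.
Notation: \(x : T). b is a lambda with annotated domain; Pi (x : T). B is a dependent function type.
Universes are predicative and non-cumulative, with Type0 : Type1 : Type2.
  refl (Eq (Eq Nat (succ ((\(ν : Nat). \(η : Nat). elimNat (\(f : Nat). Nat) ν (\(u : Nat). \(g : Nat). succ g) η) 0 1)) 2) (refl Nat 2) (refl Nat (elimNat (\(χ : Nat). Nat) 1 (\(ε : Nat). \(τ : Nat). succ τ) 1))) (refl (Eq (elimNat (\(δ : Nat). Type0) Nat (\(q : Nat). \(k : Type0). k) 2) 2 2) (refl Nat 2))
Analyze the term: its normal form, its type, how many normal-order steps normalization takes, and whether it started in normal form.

normal form:
  refl (Eq (Eq Nat 2 2) (refl Nat 2) (refl Nat 2)) (refl (Eq Nat 2 2) (refl Nat 2))
inferred type:
  Eq (Eq (Eq Nat 2 2) (refl Nat 2) (refl Nat 2)) (refl (Eq Nat 2 2) (refl Nat 2)) (refl (Eq Nat 2 2) (refl Nat 2))
reduction steps (normal order): 17
started in normal form: no
first contracted redex: a beta-redex


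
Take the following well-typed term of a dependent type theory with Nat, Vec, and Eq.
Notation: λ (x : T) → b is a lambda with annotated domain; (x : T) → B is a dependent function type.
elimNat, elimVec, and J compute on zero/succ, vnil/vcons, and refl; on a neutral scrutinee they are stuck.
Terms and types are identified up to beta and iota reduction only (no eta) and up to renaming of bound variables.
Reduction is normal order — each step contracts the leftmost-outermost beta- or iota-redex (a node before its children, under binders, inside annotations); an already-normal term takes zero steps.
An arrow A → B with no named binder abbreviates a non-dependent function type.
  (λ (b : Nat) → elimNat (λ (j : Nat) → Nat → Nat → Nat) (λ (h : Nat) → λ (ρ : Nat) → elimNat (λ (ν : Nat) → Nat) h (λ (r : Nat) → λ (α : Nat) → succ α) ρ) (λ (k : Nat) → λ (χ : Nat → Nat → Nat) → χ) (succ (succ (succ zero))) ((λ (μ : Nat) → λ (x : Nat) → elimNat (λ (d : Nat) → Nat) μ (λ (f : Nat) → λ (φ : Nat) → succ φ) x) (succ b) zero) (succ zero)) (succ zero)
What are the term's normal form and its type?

resulting normal form:
  succ (succ (succ zero))
inferred type:
  Nat
observation: the leftmost-outermost redex is a beta-redex, and normalization takes 20 steps.


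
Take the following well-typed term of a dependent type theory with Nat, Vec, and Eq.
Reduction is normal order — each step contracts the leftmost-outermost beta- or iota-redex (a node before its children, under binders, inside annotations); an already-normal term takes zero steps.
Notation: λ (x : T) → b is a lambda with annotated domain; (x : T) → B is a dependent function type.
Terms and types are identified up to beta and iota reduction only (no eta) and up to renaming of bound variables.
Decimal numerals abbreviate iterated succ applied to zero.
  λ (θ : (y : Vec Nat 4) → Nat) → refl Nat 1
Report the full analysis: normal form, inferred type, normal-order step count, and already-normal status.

reduced normal form:
  λ (θ : (y : Vec Nat 4) → Nat) → refl Nat 1
the term's type:
  (θ : (y : Vec Nat 4) → Nat) → Eq Nat 1 1
reduction steps (normal order): 0
term was already normal: yes


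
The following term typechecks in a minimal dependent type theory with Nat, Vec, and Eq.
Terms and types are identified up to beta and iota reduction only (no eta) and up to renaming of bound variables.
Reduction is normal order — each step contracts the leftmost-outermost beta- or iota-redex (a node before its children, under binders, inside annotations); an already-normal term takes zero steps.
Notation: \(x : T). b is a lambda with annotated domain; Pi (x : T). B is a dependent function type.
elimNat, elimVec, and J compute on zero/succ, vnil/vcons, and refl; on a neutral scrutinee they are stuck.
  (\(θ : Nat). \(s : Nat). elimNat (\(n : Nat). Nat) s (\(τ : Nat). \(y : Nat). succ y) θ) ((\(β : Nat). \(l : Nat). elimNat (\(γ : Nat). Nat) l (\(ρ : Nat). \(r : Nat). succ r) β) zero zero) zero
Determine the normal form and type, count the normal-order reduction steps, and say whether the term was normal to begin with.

normal form:
  zero
type:
  Nat
reduction steps (normal order): 6
term was already normal: no
first redex: a beta-redex


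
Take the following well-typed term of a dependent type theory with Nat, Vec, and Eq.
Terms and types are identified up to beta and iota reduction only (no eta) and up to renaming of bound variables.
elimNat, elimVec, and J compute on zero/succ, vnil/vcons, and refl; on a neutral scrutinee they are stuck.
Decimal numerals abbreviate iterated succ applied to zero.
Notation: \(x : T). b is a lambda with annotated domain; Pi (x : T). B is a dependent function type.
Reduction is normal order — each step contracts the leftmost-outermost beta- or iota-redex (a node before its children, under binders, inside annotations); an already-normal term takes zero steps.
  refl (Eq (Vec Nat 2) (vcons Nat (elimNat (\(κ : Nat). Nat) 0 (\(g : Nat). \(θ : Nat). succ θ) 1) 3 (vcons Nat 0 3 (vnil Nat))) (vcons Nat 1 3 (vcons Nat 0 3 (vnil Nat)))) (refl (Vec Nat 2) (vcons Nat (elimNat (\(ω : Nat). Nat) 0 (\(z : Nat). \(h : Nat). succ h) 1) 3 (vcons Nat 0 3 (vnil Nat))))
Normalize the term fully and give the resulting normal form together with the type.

resulting normal form:
  refl (Eq (Vec Nat 2) (vcons Nat 1 3 (vcons Nat 0 3 (vnil Nat))) (vcons Nat 1 3 (vcons Nat 0 3 (vnil Nat)))) (refl (Vec Nat 2) (vcons Nat 1 3 (vcons Nat 0 3 (vnil Nat))))
type:
  Eq (Eq (Vec Nat 2) (vcons Nat 1 3 (vcons Nat 0 3 (vnil Nat))) (vcons Nat 1 3 (vcons Nat 0 3 (vnil Nat)))) (refl (Vec Nat 2) (vcons Nat 1 3 (vcons Nat 0 3 (vnil Nat)))) (refl (Vec Nat 2) (vcons Nat 1 3 (vcons Nat 0 3 (vnil Nat))))
observation: 8 normal-order steps separate the term from its normal form.


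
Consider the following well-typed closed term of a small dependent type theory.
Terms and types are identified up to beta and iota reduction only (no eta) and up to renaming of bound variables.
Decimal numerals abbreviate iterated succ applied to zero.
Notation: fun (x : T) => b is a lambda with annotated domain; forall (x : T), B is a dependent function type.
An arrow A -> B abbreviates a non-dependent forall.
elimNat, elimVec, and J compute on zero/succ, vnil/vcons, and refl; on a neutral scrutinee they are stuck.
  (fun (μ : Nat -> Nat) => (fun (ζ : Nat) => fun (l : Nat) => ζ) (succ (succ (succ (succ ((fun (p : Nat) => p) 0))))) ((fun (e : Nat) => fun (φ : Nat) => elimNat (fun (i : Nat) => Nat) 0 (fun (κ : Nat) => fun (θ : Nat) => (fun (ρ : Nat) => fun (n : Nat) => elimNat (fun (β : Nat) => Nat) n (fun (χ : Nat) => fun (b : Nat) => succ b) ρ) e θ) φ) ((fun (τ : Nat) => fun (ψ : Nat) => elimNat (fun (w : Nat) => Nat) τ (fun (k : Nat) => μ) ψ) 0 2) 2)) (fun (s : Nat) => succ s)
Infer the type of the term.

type:
  Nat


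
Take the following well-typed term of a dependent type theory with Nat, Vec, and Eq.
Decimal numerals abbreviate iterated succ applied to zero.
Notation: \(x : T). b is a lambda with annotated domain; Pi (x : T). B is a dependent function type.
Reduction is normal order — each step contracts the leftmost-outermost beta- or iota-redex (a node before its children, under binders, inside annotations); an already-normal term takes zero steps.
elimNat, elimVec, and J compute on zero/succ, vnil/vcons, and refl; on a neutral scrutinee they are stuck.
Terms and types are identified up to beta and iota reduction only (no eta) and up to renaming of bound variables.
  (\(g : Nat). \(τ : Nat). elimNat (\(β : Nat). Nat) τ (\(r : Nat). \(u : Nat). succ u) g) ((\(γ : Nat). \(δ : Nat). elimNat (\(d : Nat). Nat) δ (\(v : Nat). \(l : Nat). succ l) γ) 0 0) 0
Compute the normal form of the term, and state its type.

reduced normal form:
  0
type:
  Nat


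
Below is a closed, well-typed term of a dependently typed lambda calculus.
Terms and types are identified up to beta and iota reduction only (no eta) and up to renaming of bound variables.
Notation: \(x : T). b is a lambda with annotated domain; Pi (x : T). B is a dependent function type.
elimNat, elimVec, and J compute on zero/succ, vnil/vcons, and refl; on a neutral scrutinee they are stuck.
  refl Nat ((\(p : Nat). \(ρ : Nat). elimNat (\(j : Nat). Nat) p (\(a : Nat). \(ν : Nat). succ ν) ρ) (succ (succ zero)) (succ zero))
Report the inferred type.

type:
  Eq Nat (succ (succ (succ zero))) (succ (succ (succ zero)))


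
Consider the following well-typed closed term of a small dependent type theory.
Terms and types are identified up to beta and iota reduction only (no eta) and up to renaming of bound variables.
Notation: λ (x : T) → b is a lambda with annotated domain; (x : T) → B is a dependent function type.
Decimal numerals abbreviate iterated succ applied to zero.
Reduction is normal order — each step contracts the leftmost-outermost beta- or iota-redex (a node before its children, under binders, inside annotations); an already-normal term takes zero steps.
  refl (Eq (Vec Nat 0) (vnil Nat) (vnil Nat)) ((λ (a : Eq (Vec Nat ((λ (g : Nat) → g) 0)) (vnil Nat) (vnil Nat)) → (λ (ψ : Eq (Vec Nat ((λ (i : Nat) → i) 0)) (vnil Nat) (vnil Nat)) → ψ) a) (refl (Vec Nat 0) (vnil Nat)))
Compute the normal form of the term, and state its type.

reduced normal form:
  refl (Eq (Vec Nat 0) (vnil Nat) (vnil Nat)) (refl (Vec Nat 0) (vnil Nat))
the term's type:
  Eq (Eq (Vec Nat 0) (vnil Nat) (vnil Nat)) (refl (Vec Nat 0) (vnil Nat)) (refl (Vec Nat 0) (vnil Nat))


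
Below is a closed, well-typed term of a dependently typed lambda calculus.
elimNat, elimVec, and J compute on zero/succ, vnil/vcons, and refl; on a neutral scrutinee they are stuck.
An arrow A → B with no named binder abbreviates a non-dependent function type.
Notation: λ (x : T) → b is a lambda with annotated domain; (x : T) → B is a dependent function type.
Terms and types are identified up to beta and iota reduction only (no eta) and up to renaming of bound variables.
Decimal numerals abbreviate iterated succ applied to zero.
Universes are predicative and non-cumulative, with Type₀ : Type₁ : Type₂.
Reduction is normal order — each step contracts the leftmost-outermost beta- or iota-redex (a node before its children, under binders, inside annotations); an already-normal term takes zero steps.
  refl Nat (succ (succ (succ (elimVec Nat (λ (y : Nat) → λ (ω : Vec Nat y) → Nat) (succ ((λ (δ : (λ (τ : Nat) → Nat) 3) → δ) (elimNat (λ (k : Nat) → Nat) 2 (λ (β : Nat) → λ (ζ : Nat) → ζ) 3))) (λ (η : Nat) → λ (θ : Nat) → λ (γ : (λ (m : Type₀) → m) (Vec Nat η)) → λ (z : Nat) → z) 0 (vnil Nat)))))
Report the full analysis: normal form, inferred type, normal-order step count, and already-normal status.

resulting normal form:
  refl Nat 6
type:
  Eq Nat 6 6
normal-order step count: 12
term was already normal: no
first redex: an elimVec iota-redex


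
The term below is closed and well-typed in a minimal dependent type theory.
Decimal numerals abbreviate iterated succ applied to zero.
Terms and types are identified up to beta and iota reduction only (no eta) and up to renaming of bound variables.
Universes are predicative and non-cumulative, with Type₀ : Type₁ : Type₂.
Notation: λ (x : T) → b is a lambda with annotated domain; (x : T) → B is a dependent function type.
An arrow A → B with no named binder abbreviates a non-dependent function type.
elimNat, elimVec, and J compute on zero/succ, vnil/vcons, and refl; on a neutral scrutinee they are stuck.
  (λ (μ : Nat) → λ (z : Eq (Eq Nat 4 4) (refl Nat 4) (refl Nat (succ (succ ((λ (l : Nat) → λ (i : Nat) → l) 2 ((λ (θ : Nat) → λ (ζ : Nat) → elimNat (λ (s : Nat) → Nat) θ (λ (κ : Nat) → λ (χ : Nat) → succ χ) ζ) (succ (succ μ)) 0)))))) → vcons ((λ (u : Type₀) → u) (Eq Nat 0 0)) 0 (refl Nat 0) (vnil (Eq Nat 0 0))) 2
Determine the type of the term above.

inferred type:
  Eq (Eq Nat 4 4) (refl Nat 4) (refl Nat 4) → Vec (Eq Nat 0 0) 1


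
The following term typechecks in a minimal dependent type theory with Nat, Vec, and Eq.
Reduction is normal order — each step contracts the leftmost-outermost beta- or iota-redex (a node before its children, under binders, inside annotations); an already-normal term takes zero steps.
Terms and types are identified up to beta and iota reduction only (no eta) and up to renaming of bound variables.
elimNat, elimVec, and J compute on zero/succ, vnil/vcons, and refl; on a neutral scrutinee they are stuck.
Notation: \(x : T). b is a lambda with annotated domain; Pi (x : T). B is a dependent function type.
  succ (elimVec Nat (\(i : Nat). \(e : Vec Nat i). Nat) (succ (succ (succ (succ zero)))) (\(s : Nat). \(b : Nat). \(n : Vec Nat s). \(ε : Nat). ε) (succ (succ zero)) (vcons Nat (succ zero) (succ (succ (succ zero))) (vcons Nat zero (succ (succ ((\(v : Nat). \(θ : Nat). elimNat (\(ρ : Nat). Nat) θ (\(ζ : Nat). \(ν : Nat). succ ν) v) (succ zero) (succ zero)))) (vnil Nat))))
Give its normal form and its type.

resulting normal form:
  succ (succ (succ (succ (succ zero))))
inferred type:
  Nat
observation: the leftmost-outermost redex is an elimVec iota-redex, and normalization takes 11 steps.


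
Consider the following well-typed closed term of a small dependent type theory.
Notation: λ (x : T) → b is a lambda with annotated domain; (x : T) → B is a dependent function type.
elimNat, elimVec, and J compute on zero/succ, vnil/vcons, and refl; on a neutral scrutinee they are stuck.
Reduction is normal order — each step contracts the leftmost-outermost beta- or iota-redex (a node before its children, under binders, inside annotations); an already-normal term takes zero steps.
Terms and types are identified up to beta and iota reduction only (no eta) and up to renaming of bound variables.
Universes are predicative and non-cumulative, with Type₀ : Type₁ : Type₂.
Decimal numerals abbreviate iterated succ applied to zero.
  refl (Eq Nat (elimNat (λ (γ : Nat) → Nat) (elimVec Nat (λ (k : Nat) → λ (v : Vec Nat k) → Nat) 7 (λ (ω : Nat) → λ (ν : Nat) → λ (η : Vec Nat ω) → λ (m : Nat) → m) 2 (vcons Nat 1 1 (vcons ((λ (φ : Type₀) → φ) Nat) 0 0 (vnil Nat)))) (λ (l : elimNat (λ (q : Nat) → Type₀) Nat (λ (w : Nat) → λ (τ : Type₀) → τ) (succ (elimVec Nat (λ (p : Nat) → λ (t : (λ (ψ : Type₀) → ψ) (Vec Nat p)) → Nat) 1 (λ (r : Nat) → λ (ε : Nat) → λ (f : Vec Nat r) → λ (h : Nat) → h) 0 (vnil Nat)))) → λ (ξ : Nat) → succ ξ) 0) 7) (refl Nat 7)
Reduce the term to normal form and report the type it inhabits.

resulting normal form:
  refl (Eq Nat 7 7) (refl Nat 7)
inferred type:
  Eq (Eq Nat 7 7) (refl Nat 7) (refl Nat 7)
observation: 12 normal-order steps separate the term from its normal form.


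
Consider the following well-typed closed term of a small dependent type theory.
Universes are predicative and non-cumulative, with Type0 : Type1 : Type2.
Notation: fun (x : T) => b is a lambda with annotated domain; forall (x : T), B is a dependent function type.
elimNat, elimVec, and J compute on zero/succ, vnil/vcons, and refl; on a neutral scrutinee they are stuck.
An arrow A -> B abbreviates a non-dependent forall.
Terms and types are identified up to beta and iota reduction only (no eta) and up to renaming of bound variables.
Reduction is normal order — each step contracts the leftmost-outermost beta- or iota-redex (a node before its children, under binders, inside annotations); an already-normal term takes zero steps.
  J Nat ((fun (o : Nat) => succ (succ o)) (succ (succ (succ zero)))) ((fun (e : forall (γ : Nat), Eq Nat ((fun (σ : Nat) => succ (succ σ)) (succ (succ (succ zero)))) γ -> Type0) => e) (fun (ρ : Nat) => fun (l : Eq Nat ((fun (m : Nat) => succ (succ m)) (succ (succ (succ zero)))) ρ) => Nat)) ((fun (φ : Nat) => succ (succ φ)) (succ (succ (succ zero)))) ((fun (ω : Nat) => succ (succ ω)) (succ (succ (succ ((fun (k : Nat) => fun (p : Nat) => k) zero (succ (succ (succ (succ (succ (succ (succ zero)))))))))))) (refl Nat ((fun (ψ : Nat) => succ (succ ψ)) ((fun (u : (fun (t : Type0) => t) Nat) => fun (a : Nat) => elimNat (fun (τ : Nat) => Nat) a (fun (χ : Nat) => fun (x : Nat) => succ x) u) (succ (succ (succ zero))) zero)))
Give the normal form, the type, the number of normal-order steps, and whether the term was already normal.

resulting normal form:
  succ (succ (succ (succ (succ zero))))
the term's type:
  Nat
steps to reach normal form (normal order): 2
term was already normal: no
first contracted redex: a J iota-redex


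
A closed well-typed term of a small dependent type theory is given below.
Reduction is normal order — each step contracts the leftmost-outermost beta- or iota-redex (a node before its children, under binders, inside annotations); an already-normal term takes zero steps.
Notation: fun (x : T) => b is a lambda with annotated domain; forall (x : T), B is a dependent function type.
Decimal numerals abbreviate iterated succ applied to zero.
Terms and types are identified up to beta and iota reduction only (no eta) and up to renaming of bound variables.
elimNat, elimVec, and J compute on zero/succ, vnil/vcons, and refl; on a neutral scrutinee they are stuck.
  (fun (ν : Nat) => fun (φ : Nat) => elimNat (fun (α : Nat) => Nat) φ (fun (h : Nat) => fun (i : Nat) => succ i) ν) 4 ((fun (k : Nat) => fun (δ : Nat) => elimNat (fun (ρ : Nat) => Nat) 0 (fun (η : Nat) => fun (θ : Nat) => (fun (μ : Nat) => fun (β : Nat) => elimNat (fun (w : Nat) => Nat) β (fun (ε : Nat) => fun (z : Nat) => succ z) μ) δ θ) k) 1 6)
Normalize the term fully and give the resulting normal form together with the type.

normal form:
  10
type:
  Nat
observation: 42 normal-order steps separate the term from its normal form.


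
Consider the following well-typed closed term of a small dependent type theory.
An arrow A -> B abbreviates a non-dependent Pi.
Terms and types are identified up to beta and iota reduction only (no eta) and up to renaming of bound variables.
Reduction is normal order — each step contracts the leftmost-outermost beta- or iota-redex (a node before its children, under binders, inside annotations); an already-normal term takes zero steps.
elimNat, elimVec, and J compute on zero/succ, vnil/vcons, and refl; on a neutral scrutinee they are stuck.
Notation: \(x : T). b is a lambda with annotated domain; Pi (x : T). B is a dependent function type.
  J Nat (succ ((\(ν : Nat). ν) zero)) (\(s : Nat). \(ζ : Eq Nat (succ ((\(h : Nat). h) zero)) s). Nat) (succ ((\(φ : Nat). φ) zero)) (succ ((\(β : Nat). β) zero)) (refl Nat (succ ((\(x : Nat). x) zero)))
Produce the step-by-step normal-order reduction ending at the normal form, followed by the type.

reduction (normal order):
  J Nat (succ ((\(ν : Nat). ν) zero)) (\(s : Nat). \(ζ : Eq Nat (succ ((\(h : Nat). h) zero)) s). Nat) (succ ((\(φ : Nat). φ) zero)) (succ ((\(β : Nat). β) zero)) (refl Nat (succ ((\(x : Nat). x) zero)))
  ~> succ ((\(ν : Nat). ν) zero)
  ~> succ zero
type:
  Nat
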